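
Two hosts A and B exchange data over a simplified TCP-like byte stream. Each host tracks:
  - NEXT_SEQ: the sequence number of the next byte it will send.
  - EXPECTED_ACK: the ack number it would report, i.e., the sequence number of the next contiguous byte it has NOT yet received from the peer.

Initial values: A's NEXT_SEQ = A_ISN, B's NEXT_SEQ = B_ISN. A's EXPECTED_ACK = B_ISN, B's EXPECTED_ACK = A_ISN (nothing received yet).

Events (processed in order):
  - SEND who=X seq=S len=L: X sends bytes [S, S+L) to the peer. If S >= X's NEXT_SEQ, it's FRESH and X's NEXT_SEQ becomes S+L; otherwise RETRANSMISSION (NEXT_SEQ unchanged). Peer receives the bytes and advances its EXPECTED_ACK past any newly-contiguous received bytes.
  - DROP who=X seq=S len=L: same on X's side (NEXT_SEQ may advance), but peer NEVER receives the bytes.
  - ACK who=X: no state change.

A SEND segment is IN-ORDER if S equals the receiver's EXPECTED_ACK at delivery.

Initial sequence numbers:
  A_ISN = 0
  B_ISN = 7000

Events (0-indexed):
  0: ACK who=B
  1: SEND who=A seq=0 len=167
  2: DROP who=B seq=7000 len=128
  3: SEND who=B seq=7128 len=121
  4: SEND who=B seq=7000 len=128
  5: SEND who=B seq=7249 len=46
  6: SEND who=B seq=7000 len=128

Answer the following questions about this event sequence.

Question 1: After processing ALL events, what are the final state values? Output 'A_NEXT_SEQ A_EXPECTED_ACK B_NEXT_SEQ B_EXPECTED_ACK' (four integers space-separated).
Answer: 167 7295 7295 167

Derivation:
After event 0: A_seq=0 A_ack=7000 B_seq=7000 B_ack=0
After event 1: A_seq=167 A_ack=7000 B_seq=7000 B_ack=167
After event 2: A_seq=167 A_ack=7000 B_seq=7128 B_ack=167
After event 3: A_seq=167 A_ack=7000 B_seq=7249 B_ack=167
After event 4: A_seq=167 A_ack=7249 B_seq=7249 B_ack=167
After event 5: A_seq=167 A_ack=7295 B_seq=7295 B_ack=167
After event 6: A_seq=167 A_ack=7295 B_seq=7295 B_ack=167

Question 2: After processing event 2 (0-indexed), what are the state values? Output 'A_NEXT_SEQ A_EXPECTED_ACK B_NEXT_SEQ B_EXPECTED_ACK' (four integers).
After event 0: A_seq=0 A_ack=7000 B_seq=7000 B_ack=0
After event 1: A_seq=167 A_ack=7000 B_seq=7000 B_ack=167
After event 2: A_seq=167 A_ack=7000 B_seq=7128 B_ack=167

167 7000 7128 167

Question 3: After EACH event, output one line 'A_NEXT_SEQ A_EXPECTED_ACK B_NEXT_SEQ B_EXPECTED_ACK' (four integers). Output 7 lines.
0 7000 7000 0
167 7000 7000 167
167 7000 7128 167
167 7000 7249 167
167 7249 7249 167
167 7295 7295 167
167 7295 7295 167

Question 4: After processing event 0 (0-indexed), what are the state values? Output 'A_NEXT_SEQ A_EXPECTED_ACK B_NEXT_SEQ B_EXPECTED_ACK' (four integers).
After event 0: A_seq=0 A_ack=7000 B_seq=7000 B_ack=0

0 7000 7000 0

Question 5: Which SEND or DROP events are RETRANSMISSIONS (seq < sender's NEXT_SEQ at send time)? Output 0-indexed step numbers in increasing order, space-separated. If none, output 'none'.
Answer: 4 6

Derivation:
Step 1: SEND seq=0 -> fresh
Step 2: DROP seq=7000 -> fresh
Step 3: SEND seq=7128 -> fresh
Step 4: SEND seq=7000 -> retransmit
Step 5: SEND seq=7249 -> fresh
Step 6: SEND seq=7000 -> retransmit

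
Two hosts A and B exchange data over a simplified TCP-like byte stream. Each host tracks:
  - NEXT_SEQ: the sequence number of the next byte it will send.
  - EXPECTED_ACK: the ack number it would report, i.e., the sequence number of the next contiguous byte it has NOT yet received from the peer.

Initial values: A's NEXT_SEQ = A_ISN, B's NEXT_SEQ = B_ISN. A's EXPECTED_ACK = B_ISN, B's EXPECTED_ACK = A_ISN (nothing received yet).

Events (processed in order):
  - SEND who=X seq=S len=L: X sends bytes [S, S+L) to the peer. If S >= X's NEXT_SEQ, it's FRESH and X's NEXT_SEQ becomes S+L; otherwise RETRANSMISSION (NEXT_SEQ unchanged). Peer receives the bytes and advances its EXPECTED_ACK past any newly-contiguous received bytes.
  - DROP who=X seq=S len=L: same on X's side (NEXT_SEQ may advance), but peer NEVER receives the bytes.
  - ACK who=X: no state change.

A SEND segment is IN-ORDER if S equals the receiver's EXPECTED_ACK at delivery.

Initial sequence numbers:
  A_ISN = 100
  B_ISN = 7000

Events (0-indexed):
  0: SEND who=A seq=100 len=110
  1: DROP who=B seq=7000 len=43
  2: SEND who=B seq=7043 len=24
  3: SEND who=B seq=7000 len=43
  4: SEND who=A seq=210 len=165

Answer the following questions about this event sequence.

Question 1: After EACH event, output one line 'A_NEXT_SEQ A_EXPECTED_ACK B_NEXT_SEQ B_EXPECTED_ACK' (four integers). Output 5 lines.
210 7000 7000 210
210 7000 7043 210
210 7000 7067 210
210 7067 7067 210
375 7067 7067 375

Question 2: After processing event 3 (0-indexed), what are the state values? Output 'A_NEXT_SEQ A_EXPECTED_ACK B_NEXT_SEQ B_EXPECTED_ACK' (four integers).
After event 0: A_seq=210 A_ack=7000 B_seq=7000 B_ack=210
After event 1: A_seq=210 A_ack=7000 B_seq=7043 B_ack=210
After event 2: A_seq=210 A_ack=7000 B_seq=7067 B_ack=210
After event 3: A_seq=210 A_ack=7067 B_seq=7067 B_ack=210

210 7067 7067 210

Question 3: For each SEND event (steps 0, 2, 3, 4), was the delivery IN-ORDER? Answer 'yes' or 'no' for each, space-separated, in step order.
Step 0: SEND seq=100 -> in-order
Step 2: SEND seq=7043 -> out-of-order
Step 3: SEND seq=7000 -> in-order
Step 4: SEND seq=210 -> in-order

Answer: yes no yes yes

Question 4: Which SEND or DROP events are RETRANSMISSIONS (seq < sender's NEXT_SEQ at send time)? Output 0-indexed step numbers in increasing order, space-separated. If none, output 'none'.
Step 0: SEND seq=100 -> fresh
Step 1: DROP seq=7000 -> fresh
Step 2: SEND seq=7043 -> fresh
Step 3: SEND seq=7000 -> retransmit
Step 4: SEND seq=210 -> fresh

Answer: 3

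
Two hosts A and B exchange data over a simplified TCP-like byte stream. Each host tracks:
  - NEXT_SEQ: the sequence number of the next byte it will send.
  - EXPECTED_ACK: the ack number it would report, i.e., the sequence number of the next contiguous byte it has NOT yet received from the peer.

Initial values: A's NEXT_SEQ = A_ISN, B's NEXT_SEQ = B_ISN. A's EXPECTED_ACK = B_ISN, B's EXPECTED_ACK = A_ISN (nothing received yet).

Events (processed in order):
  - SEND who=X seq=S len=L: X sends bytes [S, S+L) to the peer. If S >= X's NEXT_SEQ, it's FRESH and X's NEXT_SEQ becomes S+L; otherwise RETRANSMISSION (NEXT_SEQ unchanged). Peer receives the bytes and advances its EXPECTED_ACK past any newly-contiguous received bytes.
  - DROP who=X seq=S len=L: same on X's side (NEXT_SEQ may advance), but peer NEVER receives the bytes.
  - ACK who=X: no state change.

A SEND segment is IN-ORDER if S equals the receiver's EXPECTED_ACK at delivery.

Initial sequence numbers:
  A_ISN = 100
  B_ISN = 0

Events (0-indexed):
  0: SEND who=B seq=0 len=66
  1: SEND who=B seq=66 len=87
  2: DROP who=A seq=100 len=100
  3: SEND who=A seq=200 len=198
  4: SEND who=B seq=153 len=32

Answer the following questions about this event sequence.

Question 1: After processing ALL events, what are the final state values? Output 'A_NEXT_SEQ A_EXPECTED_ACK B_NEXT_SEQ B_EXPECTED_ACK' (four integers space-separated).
After event 0: A_seq=100 A_ack=66 B_seq=66 B_ack=100
After event 1: A_seq=100 A_ack=153 B_seq=153 B_ack=100
After event 2: A_seq=200 A_ack=153 B_seq=153 B_ack=100
After event 3: A_seq=398 A_ack=153 B_seq=153 B_ack=100
After event 4: A_seq=398 A_ack=185 B_seq=185 B_ack=100

Answer: 398 185 185 100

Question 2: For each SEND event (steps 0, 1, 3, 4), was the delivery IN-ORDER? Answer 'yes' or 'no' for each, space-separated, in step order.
Step 0: SEND seq=0 -> in-order
Step 1: SEND seq=66 -> in-order
Step 3: SEND seq=200 -> out-of-order
Step 4: SEND seq=153 -> in-order

Answer: yes yes no yes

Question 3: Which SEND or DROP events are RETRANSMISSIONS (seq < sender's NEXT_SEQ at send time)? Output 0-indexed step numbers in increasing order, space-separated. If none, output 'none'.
Step 0: SEND seq=0 -> fresh
Step 1: SEND seq=66 -> fresh
Step 2: DROP seq=100 -> fresh
Step 3: SEND seq=200 -> fresh
Step 4: SEND seq=153 -> fresh

Answer: none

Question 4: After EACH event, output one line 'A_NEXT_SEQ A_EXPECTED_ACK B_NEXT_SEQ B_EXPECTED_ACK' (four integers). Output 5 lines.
100 66 66 100
100 153 153 100
200 153 153 100
398 153 153 100
398 185 185 100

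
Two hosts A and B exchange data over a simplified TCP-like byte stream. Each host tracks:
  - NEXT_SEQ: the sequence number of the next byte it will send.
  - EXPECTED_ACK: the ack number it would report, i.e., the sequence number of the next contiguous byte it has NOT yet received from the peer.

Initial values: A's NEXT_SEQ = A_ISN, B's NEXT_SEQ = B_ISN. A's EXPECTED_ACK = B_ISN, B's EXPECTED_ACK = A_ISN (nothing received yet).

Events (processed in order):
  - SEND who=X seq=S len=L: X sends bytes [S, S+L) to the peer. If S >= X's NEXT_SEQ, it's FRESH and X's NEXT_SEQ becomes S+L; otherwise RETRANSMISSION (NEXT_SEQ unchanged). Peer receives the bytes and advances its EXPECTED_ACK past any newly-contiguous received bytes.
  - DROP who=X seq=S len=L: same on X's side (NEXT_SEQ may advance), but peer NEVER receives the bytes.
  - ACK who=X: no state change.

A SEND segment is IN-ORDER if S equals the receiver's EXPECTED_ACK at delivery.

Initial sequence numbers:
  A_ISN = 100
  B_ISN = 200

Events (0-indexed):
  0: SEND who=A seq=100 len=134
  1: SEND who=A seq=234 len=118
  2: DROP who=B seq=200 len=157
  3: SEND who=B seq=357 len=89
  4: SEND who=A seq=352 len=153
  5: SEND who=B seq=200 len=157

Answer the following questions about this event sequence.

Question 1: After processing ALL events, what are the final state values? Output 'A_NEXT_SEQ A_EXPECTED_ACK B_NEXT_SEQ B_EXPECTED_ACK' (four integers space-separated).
Answer: 505 446 446 505

Derivation:
After event 0: A_seq=234 A_ack=200 B_seq=200 B_ack=234
After event 1: A_seq=352 A_ack=200 B_seq=200 B_ack=352
After event 2: A_seq=352 A_ack=200 B_seq=357 B_ack=352
After event 3: A_seq=352 A_ack=200 B_seq=446 B_ack=352
After event 4: A_seq=505 A_ack=200 B_seq=446 B_ack=505
After event 5: A_seq=505 A_ack=446 B_seq=446 B_ack=505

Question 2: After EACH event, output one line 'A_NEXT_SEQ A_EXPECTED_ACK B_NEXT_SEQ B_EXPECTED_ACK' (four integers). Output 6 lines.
234 200 200 234
352 200 200 352
352 200 357 352
352 200 446 352
505 200 446 505
505 446 446 505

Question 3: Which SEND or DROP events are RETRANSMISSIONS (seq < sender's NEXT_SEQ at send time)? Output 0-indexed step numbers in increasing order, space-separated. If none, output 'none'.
Answer: 5

Derivation:
Step 0: SEND seq=100 -> fresh
Step 1: SEND seq=234 -> fresh
Step 2: DROP seq=200 -> fresh
Step 3: SEND seq=357 -> fresh
Step 4: SEND seq=352 -> fresh
Step 5: SEND seq=200 -> retransmit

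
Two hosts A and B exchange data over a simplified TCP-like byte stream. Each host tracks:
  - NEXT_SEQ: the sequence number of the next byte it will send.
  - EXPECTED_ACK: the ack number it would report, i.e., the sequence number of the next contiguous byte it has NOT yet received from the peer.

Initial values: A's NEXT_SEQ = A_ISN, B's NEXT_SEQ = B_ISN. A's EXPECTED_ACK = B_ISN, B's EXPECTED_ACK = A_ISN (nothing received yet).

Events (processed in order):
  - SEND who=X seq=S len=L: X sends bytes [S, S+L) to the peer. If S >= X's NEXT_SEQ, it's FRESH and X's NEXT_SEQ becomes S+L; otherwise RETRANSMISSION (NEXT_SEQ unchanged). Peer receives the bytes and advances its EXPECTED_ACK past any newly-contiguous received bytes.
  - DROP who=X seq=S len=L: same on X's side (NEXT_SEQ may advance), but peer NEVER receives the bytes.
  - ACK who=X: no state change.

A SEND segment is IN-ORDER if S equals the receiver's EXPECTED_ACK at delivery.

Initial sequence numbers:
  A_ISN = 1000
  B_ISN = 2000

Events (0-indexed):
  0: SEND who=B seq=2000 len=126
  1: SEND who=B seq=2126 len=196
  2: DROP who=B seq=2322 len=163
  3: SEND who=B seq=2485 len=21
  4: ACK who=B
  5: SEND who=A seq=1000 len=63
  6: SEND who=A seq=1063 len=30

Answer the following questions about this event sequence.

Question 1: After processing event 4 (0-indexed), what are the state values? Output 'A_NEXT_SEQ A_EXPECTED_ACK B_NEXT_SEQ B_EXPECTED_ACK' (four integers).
After event 0: A_seq=1000 A_ack=2126 B_seq=2126 B_ack=1000
After event 1: A_seq=1000 A_ack=2322 B_seq=2322 B_ack=1000
After event 2: A_seq=1000 A_ack=2322 B_seq=2485 B_ack=1000
After event 3: A_seq=1000 A_ack=2322 B_seq=2506 B_ack=1000
After event 4: A_seq=1000 A_ack=2322 B_seq=2506 B_ack=1000

1000 2322 2506 1000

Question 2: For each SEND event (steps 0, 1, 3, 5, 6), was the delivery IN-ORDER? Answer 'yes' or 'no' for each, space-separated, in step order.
Answer: yes yes no yes yes

Derivation:
Step 0: SEND seq=2000 -> in-order
Step 1: SEND seq=2126 -> in-order
Step 3: SEND seq=2485 -> out-of-order
Step 5: SEND seq=1000 -> in-order
Step 6: SEND seq=1063 -> in-order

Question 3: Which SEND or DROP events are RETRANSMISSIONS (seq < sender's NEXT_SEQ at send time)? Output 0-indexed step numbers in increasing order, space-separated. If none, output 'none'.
Step 0: SEND seq=2000 -> fresh
Step 1: SEND seq=2126 -> fresh
Step 2: DROP seq=2322 -> fresh
Step 3: SEND seq=2485 -> fresh
Step 5: SEND seq=1000 -> fresh
Step 6: SEND seq=1063 -> fresh

Answer: none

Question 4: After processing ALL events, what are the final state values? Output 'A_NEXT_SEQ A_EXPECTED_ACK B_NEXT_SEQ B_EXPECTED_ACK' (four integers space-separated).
After event 0: A_seq=1000 A_ack=2126 B_seq=2126 B_ack=1000
After event 1: A_seq=1000 A_ack=2322 B_seq=2322 B_ack=1000
After event 2: A_seq=1000 A_ack=2322 B_seq=2485 B_ack=1000
After event 3: A_seq=1000 A_ack=2322 B_seq=2506 B_ack=1000
After event 4: A_seq=1000 A_ack=2322 B_seq=2506 B_ack=1000
After event 5: A_seq=1063 A_ack=2322 B_seq=2506 B_ack=1063
After event 6: A_seq=1093 A_ack=2322 B_seq=2506 B_ack=1093

Answer: 1093 2322 2506 1093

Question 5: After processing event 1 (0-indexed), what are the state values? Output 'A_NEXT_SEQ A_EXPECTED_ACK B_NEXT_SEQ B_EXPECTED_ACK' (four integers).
After event 0: A_seq=1000 A_ack=2126 B_seq=2126 B_ack=1000
After event 1: A_seq=1000 A_ack=2322 B_seq=2322 B_ack=1000

1000 2322 2322 1000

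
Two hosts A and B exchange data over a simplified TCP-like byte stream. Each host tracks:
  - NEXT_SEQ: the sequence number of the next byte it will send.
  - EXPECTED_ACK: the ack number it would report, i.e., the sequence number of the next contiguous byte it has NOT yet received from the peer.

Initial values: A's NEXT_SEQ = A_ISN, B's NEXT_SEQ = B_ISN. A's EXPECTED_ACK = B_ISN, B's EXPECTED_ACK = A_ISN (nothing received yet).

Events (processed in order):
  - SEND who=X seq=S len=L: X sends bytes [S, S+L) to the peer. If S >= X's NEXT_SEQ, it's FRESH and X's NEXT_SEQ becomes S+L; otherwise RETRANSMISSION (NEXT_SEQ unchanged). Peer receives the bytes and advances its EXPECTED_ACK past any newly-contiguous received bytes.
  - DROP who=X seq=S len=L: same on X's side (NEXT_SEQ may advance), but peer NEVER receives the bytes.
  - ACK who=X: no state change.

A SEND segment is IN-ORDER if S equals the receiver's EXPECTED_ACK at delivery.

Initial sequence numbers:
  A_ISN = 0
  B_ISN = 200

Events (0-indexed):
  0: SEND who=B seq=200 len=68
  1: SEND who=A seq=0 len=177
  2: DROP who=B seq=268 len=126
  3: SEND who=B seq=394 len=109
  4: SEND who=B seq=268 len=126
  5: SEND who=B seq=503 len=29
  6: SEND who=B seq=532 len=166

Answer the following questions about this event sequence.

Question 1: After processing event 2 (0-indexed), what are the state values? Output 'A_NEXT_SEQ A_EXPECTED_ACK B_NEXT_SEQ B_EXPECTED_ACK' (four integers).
After event 0: A_seq=0 A_ack=268 B_seq=268 B_ack=0
After event 1: A_seq=177 A_ack=268 B_seq=268 B_ack=177
After event 2: A_seq=177 A_ack=268 B_seq=394 B_ack=177

177 268 394 177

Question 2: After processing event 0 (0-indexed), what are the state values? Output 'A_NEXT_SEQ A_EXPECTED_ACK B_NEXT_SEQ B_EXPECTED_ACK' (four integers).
After event 0: A_seq=0 A_ack=268 B_seq=268 B_ack=0

0 268 268 0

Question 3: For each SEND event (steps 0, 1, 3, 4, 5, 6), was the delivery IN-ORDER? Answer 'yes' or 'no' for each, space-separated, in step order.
Step 0: SEND seq=200 -> in-order
Step 1: SEND seq=0 -> in-order
Step 3: SEND seq=394 -> out-of-order
Step 4: SEND seq=268 -> in-order
Step 5: SEND seq=503 -> in-order
Step 6: SEND seq=532 -> in-order

Answer: yes yes no yes yes yes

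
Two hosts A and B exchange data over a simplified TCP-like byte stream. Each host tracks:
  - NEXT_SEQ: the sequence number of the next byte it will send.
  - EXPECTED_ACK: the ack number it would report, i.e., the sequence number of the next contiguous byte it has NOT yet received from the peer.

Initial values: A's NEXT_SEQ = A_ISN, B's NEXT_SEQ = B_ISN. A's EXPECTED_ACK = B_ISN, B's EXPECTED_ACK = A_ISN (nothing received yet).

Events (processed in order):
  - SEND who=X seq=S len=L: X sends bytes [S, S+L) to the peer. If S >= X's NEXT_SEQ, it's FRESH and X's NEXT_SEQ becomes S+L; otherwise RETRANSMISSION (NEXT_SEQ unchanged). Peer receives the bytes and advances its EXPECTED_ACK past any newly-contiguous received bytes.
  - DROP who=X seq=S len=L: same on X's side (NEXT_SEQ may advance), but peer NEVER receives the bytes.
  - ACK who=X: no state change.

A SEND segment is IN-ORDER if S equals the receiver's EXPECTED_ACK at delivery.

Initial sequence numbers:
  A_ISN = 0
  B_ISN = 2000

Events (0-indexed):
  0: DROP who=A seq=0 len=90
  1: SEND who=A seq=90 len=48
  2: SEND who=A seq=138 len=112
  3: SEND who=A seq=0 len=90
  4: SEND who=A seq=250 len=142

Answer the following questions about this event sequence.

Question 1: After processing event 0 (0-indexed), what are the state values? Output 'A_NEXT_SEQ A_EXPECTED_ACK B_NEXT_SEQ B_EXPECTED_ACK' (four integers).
After event 0: A_seq=90 A_ack=2000 B_seq=2000 B_ack=0

90 2000 2000 0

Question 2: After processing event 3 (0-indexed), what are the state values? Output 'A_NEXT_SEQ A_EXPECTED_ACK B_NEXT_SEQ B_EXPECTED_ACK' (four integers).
After event 0: A_seq=90 A_ack=2000 B_seq=2000 B_ack=0
After event 1: A_seq=138 A_ack=2000 B_seq=2000 B_ack=0
After event 2: A_seq=250 A_ack=2000 B_seq=2000 B_ack=0
After event 3: A_seq=250 A_ack=2000 B_seq=2000 B_ack=250

250 2000 2000 250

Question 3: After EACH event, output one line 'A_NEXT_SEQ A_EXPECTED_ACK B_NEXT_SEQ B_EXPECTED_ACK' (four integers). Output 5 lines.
90 2000 2000 0
138 2000 2000 0
250 2000 2000 0
250 2000 2000 250
392 2000 2000 392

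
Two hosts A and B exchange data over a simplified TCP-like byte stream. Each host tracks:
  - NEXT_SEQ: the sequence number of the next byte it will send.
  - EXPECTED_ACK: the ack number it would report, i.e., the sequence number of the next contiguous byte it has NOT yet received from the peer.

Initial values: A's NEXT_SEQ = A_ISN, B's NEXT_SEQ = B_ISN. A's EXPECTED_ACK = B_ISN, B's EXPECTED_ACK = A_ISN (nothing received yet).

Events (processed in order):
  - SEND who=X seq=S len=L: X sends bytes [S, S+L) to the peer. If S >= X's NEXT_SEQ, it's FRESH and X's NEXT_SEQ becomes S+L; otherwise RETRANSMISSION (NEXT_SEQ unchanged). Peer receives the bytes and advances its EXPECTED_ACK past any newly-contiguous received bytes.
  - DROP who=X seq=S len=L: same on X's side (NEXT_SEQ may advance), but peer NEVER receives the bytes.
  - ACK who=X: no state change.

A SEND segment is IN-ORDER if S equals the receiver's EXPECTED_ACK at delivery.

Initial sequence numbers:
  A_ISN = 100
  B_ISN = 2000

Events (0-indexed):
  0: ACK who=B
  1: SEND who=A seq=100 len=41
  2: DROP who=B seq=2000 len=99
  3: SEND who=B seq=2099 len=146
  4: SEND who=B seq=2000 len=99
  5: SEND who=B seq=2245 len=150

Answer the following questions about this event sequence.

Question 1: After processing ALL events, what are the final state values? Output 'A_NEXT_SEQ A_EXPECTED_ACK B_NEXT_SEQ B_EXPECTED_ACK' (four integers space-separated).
After event 0: A_seq=100 A_ack=2000 B_seq=2000 B_ack=100
After event 1: A_seq=141 A_ack=2000 B_seq=2000 B_ack=141
After event 2: A_seq=141 A_ack=2000 B_seq=2099 B_ack=141
After event 3: A_seq=141 A_ack=2000 B_seq=2245 B_ack=141
After event 4: A_seq=141 A_ack=2245 B_seq=2245 B_ack=141
After event 5: A_seq=141 A_ack=2395 B_seq=2395 B_ack=141

Answer: 141 2395 2395 141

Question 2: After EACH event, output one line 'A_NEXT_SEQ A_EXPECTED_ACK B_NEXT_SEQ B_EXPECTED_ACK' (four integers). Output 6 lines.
100 2000 2000 100
141 2000 2000 141
141 2000 2099 141
141 2000 2245 141
141 2245 2245 141
141 2395 2395 141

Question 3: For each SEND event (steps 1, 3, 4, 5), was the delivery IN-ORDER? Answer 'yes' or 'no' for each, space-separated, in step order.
Answer: yes no yes yes

Derivation:
Step 1: SEND seq=100 -> in-order
Step 3: SEND seq=2099 -> out-of-order
Step 4: SEND seq=2000 -> in-order
Step 5: SEND seq=2245 -> in-order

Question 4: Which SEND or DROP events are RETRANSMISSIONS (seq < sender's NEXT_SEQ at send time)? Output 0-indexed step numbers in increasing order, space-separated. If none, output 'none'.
Step 1: SEND seq=100 -> fresh
Step 2: DROP seq=2000 -> fresh
Step 3: SEND seq=2099 -> fresh
Step 4: SEND seq=2000 -> retransmit
Step 5: SEND seq=2245 -> fresh

Answer: 4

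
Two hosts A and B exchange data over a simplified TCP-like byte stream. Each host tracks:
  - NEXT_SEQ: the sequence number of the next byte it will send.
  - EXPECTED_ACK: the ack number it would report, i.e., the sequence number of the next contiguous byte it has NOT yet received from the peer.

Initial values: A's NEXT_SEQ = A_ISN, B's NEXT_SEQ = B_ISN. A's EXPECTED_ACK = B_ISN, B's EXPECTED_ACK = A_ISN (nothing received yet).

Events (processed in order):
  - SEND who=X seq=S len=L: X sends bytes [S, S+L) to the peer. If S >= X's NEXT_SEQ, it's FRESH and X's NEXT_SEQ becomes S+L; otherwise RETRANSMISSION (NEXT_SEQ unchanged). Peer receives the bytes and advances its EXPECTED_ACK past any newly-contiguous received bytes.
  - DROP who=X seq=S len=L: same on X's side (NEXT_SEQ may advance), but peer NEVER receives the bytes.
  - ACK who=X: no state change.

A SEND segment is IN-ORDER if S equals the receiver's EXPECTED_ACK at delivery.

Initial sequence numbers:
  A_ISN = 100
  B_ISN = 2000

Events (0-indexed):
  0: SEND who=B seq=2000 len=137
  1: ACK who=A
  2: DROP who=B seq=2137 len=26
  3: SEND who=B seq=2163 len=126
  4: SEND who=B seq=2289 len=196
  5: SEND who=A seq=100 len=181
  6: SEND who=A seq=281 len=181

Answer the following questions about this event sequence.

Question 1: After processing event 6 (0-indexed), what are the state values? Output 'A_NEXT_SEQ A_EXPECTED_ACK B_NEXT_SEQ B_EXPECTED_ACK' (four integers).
After event 0: A_seq=100 A_ack=2137 B_seq=2137 B_ack=100
After event 1: A_seq=100 A_ack=2137 B_seq=2137 B_ack=100
After event 2: A_seq=100 A_ack=2137 B_seq=2163 B_ack=100
After event 3: A_seq=100 A_ack=2137 B_seq=2289 B_ack=100
After event 4: A_seq=100 A_ack=2137 B_seq=2485 B_ack=100
After event 5: A_seq=281 A_ack=2137 B_seq=2485 B_ack=281
After event 6: A_seq=462 A_ack=2137 B_seq=2485 B_ack=462

462 2137 2485 462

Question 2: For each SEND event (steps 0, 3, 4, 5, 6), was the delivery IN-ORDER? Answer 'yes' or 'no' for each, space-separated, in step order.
Answer: yes no no yes yes

Derivation:
Step 0: SEND seq=2000 -> in-order
Step 3: SEND seq=2163 -> out-of-order
Step 4: SEND seq=2289 -> out-of-order
Step 5: SEND seq=100 -> in-order
Step 6: SEND seq=281 -> in-order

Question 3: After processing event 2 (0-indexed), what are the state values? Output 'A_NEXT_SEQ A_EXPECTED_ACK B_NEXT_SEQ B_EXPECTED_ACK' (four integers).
After event 0: A_seq=100 A_ack=2137 B_seq=2137 B_ack=100
After event 1: A_seq=100 A_ack=2137 B_seq=2137 B_ack=100
After event 2: A_seq=100 A_ack=2137 B_seq=2163 B_ack=100

100 2137 2163 100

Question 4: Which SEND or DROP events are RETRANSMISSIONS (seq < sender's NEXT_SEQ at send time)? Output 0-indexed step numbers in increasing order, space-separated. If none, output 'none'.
Answer: none

Derivation:
Step 0: SEND seq=2000 -> fresh
Step 2: DROP seq=2137 -> fresh
Step 3: SEND seq=2163 -> fresh
Step 4: SEND seq=2289 -> fresh
Step 5: SEND seq=100 -> fresh
Step 6: SEND seq=281 -> fresh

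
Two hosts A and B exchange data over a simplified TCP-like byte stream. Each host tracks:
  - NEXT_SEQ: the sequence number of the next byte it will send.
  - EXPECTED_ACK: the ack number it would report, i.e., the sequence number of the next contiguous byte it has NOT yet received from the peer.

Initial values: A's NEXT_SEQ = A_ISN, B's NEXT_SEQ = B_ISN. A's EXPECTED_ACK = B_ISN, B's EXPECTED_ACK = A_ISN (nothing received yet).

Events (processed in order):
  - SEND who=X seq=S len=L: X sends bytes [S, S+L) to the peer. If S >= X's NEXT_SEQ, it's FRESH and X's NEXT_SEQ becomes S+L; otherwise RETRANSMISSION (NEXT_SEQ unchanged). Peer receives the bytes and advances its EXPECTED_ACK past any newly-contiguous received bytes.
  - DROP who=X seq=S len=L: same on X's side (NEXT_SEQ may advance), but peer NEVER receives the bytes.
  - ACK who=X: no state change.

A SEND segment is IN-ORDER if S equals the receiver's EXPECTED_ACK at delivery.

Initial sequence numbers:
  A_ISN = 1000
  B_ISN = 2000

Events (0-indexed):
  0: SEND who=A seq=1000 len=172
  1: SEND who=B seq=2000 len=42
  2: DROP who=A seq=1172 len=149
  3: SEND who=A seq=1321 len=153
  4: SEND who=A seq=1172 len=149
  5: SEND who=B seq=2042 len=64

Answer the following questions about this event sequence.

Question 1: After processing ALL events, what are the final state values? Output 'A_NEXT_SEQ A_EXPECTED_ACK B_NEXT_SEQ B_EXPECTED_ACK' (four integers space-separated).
Answer: 1474 2106 2106 1474

Derivation:
After event 0: A_seq=1172 A_ack=2000 B_seq=2000 B_ack=1172
After event 1: A_seq=1172 A_ack=2042 B_seq=2042 B_ack=1172
After event 2: A_seq=1321 A_ack=2042 B_seq=2042 B_ack=1172
After event 3: A_seq=1474 A_ack=2042 B_seq=2042 B_ack=1172
After event 4: A_seq=1474 A_ack=2042 B_seq=2042 B_ack=1474
After event 5: A_seq=1474 A_ack=2106 B_seq=2106 B_ack=1474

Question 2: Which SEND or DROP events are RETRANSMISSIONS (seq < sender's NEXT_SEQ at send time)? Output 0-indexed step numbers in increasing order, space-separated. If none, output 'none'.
Step 0: SEND seq=1000 -> fresh
Step 1: SEND seq=2000 -> fresh
Step 2: DROP seq=1172 -> fresh
Step 3: SEND seq=1321 -> fresh
Step 4: SEND seq=1172 -> retransmit
Step 5: SEND seq=2042 -> fresh

Answer: 4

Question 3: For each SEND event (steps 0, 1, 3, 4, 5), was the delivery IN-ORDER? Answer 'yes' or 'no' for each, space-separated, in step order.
Step 0: SEND seq=1000 -> in-order
Step 1: SEND seq=2000 -> in-order
Step 3: SEND seq=1321 -> out-of-order
Step 4: SEND seq=1172 -> in-order
Step 5: SEND seq=2042 -> in-order

Answer: yes yes no yes yes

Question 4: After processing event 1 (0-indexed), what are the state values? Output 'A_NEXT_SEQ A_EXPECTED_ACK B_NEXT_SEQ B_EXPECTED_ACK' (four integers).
After event 0: A_seq=1172 A_ack=2000 B_seq=2000 B_ack=1172
After event 1: A_seq=1172 A_ack=2042 B_seq=2042 B_ack=1172

1172 2042 2042 1172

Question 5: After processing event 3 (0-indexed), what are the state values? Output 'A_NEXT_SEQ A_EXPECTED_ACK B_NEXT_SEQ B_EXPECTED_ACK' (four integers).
After event 0: A_seq=1172 A_ack=2000 B_seq=2000 B_ack=1172
After event 1: A_seq=1172 A_ack=2042 B_seq=2042 B_ack=1172
After event 2: A_seq=1321 A_ack=2042 B_seq=2042 B_ack=1172
After event 3: A_seq=1474 A_ack=2042 B_seq=2042 B_ack=1172

1474 2042 2042 1172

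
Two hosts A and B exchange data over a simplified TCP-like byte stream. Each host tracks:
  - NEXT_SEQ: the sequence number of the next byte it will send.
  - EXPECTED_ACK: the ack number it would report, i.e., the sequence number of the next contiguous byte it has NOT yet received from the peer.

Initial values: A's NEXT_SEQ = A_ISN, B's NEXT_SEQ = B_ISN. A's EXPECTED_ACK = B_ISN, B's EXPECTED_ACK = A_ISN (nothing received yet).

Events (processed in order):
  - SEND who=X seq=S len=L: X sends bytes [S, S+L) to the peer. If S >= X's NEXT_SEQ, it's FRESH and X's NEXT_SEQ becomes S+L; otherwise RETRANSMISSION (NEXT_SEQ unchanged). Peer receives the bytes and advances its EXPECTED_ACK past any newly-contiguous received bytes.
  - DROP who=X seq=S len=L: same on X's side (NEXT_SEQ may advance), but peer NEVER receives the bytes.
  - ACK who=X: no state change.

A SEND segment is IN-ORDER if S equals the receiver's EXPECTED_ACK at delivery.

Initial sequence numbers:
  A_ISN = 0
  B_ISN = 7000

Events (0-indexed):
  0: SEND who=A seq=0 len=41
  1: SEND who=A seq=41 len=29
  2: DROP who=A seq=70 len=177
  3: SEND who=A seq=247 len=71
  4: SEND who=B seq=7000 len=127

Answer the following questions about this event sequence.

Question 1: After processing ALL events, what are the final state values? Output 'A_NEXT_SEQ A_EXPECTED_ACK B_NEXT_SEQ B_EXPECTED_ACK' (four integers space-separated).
Answer: 318 7127 7127 70

Derivation:
After event 0: A_seq=41 A_ack=7000 B_seq=7000 B_ack=41
After event 1: A_seq=70 A_ack=7000 B_seq=7000 B_ack=70
After event 2: A_seq=247 A_ack=7000 B_seq=7000 B_ack=70
After event 3: A_seq=318 A_ack=7000 B_seq=7000 B_ack=70
After event 4: A_seq=318 A_ack=7127 B_seq=7127 B_ack=70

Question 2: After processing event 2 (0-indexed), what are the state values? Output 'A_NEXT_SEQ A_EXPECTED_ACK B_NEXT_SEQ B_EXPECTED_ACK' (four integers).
After event 0: A_seq=41 A_ack=7000 B_seq=7000 B_ack=41
After event 1: A_seq=70 A_ack=7000 B_seq=7000 B_ack=70
After event 2: A_seq=247 A_ack=7000 B_seq=7000 B_ack=70

247 7000 7000 70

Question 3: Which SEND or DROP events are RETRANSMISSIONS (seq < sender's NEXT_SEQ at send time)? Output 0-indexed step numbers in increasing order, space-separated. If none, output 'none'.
Step 0: SEND seq=0 -> fresh
Step 1: SEND seq=41 -> fresh
Step 2: DROP seq=70 -> fresh
Step 3: SEND seq=247 -> fresh
Step 4: SEND seq=7000 -> fresh

Answer: none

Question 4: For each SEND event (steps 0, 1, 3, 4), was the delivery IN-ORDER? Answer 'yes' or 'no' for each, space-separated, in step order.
Answer: yes yes no yes

Derivation:
Step 0: SEND seq=0 -> in-order
Step 1: SEND seq=41 -> in-order
Step 3: SEND seq=247 -> out-of-order
Step 4: SEND seq=7000 -> in-order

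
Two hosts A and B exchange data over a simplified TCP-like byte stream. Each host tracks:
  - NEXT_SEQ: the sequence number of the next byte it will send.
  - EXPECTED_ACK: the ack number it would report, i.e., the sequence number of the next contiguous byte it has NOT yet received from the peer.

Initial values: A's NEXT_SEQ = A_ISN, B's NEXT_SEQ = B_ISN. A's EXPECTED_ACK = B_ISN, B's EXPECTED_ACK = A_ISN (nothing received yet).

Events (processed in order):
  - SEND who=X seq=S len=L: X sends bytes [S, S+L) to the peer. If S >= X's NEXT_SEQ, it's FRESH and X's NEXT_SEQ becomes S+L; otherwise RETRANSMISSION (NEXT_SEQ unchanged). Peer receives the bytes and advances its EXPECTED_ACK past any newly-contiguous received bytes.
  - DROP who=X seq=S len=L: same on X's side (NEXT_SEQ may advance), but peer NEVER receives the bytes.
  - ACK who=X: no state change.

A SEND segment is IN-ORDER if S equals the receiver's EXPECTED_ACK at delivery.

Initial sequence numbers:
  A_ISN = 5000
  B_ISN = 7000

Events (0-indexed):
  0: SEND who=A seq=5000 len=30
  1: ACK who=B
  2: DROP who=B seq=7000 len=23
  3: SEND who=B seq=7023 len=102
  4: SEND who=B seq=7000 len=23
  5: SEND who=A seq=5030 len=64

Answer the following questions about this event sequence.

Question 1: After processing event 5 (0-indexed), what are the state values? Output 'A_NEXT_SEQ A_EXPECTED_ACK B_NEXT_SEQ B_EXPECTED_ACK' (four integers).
After event 0: A_seq=5030 A_ack=7000 B_seq=7000 B_ack=5030
After event 1: A_seq=5030 A_ack=7000 B_seq=7000 B_ack=5030
After event 2: A_seq=5030 A_ack=7000 B_seq=7023 B_ack=5030
After event 3: A_seq=5030 A_ack=7000 B_seq=7125 B_ack=5030
After event 4: A_seq=5030 A_ack=7125 B_seq=7125 B_ack=5030
After event 5: A_seq=5094 A_ack=7125 B_seq=7125 B_ack=5094

5094 7125 7125 5094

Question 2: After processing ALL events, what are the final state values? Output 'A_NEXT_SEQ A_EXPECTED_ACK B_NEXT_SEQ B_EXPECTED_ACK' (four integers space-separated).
After event 0: A_seq=5030 A_ack=7000 B_seq=7000 B_ack=5030
After event 1: A_seq=5030 A_ack=7000 B_seq=7000 B_ack=5030
After event 2: A_seq=5030 A_ack=7000 B_seq=7023 B_ack=5030
After event 3: A_seq=5030 A_ack=7000 B_seq=7125 B_ack=5030
After event 4: A_seq=5030 A_ack=7125 B_seq=7125 B_ack=5030
After event 5: A_seq=5094 A_ack=7125 B_seq=7125 B_ack=5094

Answer: 5094 7125 7125 5094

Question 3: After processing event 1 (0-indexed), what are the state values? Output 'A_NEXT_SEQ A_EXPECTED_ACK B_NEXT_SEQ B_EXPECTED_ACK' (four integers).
After event 0: A_seq=5030 A_ack=7000 B_seq=7000 B_ack=5030
After event 1: A_seq=5030 A_ack=7000 B_seq=7000 B_ack=5030

5030 7000 7000 5030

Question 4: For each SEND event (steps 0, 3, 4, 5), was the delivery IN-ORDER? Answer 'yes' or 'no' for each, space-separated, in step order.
Answer: yes no yes yes

Derivation:
Step 0: SEND seq=5000 -> in-order
Step 3: SEND seq=7023 -> out-of-order
Step 4: SEND seq=7000 -> in-order
Step 5: SEND seq=5030 -> in-order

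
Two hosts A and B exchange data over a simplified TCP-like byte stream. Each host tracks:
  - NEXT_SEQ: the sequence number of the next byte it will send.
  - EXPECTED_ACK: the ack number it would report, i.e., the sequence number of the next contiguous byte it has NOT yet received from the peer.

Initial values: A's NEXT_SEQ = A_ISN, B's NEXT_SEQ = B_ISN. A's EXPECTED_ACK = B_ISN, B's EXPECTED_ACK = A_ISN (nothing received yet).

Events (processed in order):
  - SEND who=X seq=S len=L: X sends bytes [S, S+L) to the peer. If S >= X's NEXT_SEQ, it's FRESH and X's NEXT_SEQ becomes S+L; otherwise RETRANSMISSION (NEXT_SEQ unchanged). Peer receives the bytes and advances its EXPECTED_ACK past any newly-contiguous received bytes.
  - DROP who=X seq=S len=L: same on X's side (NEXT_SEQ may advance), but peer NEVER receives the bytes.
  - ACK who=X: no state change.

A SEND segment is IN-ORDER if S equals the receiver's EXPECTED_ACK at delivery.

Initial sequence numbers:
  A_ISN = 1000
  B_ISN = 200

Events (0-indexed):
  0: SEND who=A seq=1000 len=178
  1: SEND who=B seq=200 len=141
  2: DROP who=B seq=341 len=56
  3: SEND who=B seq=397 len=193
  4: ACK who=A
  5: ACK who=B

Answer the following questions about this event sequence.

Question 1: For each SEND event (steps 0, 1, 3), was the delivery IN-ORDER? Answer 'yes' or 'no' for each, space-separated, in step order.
Answer: yes yes no

Derivation:
Step 0: SEND seq=1000 -> in-order
Step 1: SEND seq=200 -> in-order
Step 3: SEND seq=397 -> out-of-order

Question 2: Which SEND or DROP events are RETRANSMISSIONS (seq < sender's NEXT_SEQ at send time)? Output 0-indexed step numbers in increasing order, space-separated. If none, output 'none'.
Step 0: SEND seq=1000 -> fresh
Step 1: SEND seq=200 -> fresh
Step 2: DROP seq=341 -> fresh
Step 3: SEND seq=397 -> fresh

Answer: none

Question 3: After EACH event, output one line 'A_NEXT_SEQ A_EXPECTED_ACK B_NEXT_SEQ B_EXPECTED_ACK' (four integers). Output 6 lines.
1178 200 200 1178
1178 341 341 1178
1178 341 397 1178
1178 341 590 1178
1178 341 590 1178
1178 341 590 1178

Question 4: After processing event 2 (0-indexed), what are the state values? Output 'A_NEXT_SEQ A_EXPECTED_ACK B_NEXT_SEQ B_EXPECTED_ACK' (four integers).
After event 0: A_seq=1178 A_ack=200 B_seq=200 B_ack=1178
After event 1: A_seq=1178 A_ack=341 B_seq=341 B_ack=1178
After event 2: A_seq=1178 A_ack=341 B_seq=397 B_ack=1178

1178 341 397 1178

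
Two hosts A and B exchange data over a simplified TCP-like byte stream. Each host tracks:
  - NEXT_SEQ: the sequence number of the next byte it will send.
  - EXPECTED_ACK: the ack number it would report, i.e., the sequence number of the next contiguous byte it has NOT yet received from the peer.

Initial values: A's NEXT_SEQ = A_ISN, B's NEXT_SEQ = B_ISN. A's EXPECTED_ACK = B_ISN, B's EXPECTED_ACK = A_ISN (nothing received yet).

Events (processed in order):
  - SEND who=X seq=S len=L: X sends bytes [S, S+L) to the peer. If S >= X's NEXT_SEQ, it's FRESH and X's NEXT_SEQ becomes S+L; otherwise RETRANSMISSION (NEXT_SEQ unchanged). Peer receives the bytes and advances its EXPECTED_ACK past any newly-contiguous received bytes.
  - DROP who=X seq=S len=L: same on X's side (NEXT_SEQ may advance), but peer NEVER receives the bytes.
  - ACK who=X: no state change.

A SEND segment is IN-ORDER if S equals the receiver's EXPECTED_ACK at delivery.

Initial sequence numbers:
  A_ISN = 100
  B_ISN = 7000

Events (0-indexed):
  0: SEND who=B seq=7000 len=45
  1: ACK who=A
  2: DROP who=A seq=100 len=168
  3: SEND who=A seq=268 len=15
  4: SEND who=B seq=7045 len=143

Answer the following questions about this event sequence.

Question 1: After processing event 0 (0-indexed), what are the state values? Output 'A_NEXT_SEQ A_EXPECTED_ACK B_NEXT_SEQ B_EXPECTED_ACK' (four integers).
After event 0: A_seq=100 A_ack=7045 B_seq=7045 B_ack=100

100 7045 7045 100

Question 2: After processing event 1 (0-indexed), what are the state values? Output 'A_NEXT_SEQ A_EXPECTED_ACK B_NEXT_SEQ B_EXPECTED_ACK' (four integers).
After event 0: A_seq=100 A_ack=7045 B_seq=7045 B_ack=100
After event 1: A_seq=100 A_ack=7045 B_seq=7045 B_ack=100

100 7045 7045 100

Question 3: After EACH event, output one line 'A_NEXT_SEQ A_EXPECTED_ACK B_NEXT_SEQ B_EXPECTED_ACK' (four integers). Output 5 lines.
100 7045 7045 100
100 7045 7045 100
268 7045 7045 100
283 7045 7045 100
283 7188 7188 100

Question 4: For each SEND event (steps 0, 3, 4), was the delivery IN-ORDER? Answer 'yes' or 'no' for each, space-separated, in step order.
Answer: yes no yes

Derivation:
Step 0: SEND seq=7000 -> in-order
Step 3: SEND seq=268 -> out-of-order
Step 4: SEND seq=7045 -> in-order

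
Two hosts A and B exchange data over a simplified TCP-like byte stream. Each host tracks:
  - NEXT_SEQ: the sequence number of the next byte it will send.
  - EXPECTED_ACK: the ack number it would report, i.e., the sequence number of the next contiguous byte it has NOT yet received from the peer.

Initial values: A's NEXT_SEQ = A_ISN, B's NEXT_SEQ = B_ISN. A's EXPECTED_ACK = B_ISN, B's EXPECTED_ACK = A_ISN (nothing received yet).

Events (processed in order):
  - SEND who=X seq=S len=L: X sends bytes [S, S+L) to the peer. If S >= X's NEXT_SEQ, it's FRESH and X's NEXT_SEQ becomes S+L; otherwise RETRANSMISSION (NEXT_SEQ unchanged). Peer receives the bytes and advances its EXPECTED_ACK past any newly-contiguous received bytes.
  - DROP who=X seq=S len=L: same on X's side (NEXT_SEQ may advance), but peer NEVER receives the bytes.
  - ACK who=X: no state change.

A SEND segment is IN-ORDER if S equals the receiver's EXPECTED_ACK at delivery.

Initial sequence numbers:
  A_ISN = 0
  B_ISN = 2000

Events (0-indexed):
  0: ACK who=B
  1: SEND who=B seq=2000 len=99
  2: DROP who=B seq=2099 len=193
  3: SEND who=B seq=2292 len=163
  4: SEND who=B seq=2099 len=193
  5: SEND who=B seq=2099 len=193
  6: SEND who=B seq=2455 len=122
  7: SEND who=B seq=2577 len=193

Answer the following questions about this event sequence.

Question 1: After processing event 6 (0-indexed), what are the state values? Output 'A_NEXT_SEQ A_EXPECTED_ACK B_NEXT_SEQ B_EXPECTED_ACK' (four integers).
After event 0: A_seq=0 A_ack=2000 B_seq=2000 B_ack=0
After event 1: A_seq=0 A_ack=2099 B_seq=2099 B_ack=0
After event 2: A_seq=0 A_ack=2099 B_seq=2292 B_ack=0
After event 3: A_seq=0 A_ack=2099 B_seq=2455 B_ack=0
After event 4: A_seq=0 A_ack=2455 B_seq=2455 B_ack=0
After event 5: A_seq=0 A_ack=2455 B_seq=2455 B_ack=0
After event 6: A_seq=0 A_ack=2577 B_seq=2577 B_ack=0

0 2577 2577 0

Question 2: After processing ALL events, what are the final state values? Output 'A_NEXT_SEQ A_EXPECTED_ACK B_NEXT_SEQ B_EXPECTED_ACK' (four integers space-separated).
Answer: 0 2770 2770 0

Derivation:
After event 0: A_seq=0 A_ack=2000 B_seq=2000 B_ack=0
After event 1: A_seq=0 A_ack=2099 B_seq=2099 B_ack=0
After event 2: A_seq=0 A_ack=2099 B_seq=2292 B_ack=0
After event 3: A_seq=0 A_ack=2099 B_seq=2455 B_ack=0
After event 4: A_seq=0 A_ack=2455 B_seq=2455 B_ack=0
After event 5: A_seq=0 A_ack=2455 B_seq=2455 B_ack=0
After event 6: A_seq=0 A_ack=2577 B_seq=2577 B_ack=0
After event 7: A_seq=0 A_ack=2770 B_seq=2770 B_ack=0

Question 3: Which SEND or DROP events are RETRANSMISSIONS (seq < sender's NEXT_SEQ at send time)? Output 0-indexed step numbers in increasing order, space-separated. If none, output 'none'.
Answer: 4 5

Derivation:
Step 1: SEND seq=2000 -> fresh
Step 2: DROP seq=2099 -> fresh
Step 3: SEND seq=2292 -> fresh
Step 4: SEND seq=2099 -> retransmit
Step 5: SEND seq=2099 -> retransmit
Step 6: SEND seq=2455 -> fresh
Step 7: SEND seq=2577 -> fresh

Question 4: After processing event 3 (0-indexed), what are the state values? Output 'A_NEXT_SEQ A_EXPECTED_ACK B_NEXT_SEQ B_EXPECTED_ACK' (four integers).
After event 0: A_seq=0 A_ack=2000 B_seq=2000 B_ack=0
After event 1: A_seq=0 A_ack=2099 B_seq=2099 B_ack=0
After event 2: A_seq=0 A_ack=2099 B_seq=2292 B_ack=0
After event 3: A_seq=0 A_ack=2099 B_seq=2455 B_ack=0

0 2099 2455 0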